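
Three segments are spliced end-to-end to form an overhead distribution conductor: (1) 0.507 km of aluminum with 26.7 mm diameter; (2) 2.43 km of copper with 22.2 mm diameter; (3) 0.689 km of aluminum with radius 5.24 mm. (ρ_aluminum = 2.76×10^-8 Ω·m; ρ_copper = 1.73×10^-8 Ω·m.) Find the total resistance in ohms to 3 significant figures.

0.354 Ω

Seg 1: A = π(d/2)² = π(1.3350e-02 m)² = 5.599e-04 m²
R_1 = (2.76×10^-8)(507)/(5.599e-04) = 0.02499 Ω
Seg 2: A = π(d/2)² = π(1.1100e-02 m)² = 3.871e-04 m²
R_2 = (1.73×10^-8)(2430)/(3.871e-04) = 0.1086 Ω
Seg 3: A = πr² = π(5.2400e-03 m)² = 8.626e-05 m²
R_3 = (2.76×10^-8)(689)/(8.626e-05) = 0.2205 Ω
R_total = R_1 + R_2 + R_3 = 0.354 Ω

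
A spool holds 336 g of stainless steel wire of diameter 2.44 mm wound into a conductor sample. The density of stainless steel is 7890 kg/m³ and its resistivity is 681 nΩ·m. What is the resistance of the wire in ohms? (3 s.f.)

ρ = 681 nΩ·m = 6.81×10^-7 Ω·m
A = π(d/2)² = π(1.2200e-03 m)² = 4.6759e-06 m²
L = m/(density·A) = 0.336/(7890×4.6759e-06) = 9.107 m
R = ρL/A = (6.81×10^-7)(9.107)/(4.6759e-06) = 1.33 Ω

1.33 Ω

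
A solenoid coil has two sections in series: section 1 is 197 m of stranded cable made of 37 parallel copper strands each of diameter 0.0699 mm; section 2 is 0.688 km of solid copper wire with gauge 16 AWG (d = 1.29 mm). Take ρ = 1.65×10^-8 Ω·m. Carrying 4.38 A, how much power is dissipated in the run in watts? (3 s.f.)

Section 1: A_strand = π(3.4950e-05)² = 3.837e-09 m²; R₁ = ρL/(N·A_s) = (1.65×10^-8)(197)/(37×3.837e-09) = 22.89 Ω
Section 2: A = π(1.29/2 mm)² = π(6.4500e-04 m)² = 1.307e-06 m²
R₂ = (1.65×10^-8)(688)/(1.307e-06) = 8.686 Ω
R = R₁ + R₂ = 31.58 Ω
P = I²R = (4.38)² × 31.58 = 606 W

606 W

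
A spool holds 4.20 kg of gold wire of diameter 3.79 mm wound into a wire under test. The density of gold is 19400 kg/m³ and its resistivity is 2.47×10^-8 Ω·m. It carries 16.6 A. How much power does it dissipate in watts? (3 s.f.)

11.6 W

A = π(d/2)² = π(1.8950e-03 m)² = 1.1282e-05 m²
L = m/(density·A) = 4.2/(19400×1.1282e-05) = 19.19 m
R = ρL/A = (2.47×10^-8)(19.19)/(1.1282e-05) = 0.04202 Ω
P = I²R = (16.6)² × 0.04202 = 11.6 W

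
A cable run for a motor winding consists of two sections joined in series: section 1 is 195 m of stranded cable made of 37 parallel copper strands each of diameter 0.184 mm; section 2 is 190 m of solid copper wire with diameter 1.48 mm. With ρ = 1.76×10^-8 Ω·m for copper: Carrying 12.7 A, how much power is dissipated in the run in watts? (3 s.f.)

876 W

Section 1: A_strand = π(9.2000e-05)² = 2.659e-08 m²; R₁ = ρL/(N·A_s) = (1.76×10^-8)(195)/(37×2.659e-08) = 3.488 Ω
Section 2: A = π(d/2)² = π(7.4000e-04 m)² = 1.720e-06 m²
R₂ = (1.76×10^-8)(190)/(1.720e-06) = 1.944 Ω
R = R₁ + R₂ = 5.432 Ω
P = I²R = (12.7)² × 5.432 = 876 W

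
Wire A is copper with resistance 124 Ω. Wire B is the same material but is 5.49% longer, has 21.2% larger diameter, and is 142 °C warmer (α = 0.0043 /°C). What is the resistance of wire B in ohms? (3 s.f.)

R ∝ ρL/d² with ρ ∝ (1+αΔT), so R_B/R_A = (1 + 5.49/100) × (1 + 21.2/100)⁻² × (1 + 0.0043×142)
= 1.055 × 0.6808 × 1.611 = 1.157
R_B = 1.157 × 124 = 143 Ω

143 Ω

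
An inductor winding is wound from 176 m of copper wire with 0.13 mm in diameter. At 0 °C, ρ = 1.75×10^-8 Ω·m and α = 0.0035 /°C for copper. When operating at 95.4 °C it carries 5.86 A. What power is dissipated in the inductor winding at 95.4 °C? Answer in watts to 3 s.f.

10600 W

A = π(d/2)² = π(6.5000e-05 m)² = 1.327e-08 m²
R₍0₎ = ρL/A = (1.75×10^-8)(176)/(1.327e-08) = 232 Ω
R₍95.4₎ = R₍0₎(1 + αΔT) = 232 × (1 + 0.0035×95.4) = 309.5 Ω
P = I²R = (5.86)² × 309.5 = 10600 W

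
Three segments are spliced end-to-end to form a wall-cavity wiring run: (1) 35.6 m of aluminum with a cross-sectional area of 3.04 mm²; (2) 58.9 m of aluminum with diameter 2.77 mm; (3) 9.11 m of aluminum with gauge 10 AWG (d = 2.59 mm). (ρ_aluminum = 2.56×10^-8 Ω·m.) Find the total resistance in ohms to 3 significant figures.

Seg 1: A = 3.04 mm² = 3.040e-06 m²
R_1 = (2.56×10^-8)(35.6)/(3.040e-06) = 0.2998 Ω
Seg 2: A = π(d/2)² = π(1.3850e-03 m)² = 6.026e-06 m²
R_2 = (2.56×10^-8)(58.9)/(6.026e-06) = 0.2502 Ω
Seg 3: A = π(2.59/2 mm)² = π(1.2950e-03 m)² = 5.269e-06 m²
R_3 = (2.56×10^-8)(9.11)/(5.269e-06) = 0.04427 Ω
R_total = R_1 + R_2 + R_3 = 0.594 Ω

0.594 Ω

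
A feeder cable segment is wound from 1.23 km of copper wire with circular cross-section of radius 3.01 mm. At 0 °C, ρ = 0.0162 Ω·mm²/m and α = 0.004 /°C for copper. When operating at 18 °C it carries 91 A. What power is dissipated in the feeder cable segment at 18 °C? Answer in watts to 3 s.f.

ρ = 0.0162 Ω·mm²/m = 1.62×10^-8 Ω·m
A = πr² = π(3.0100e-03 m)² = 2.846e-05 m²
R₍0₎ = ρL/A = (1.62×10^-8)(1230)/(2.846e-05) = 0.7001 Ω
R₍18₎ = R₍0₎(1 + αΔT) = 0.7001 × (1 + 0.004×18) = 0.7505 Ω
P = I²R = (91)² × 0.7505 = 6210 W

6210 W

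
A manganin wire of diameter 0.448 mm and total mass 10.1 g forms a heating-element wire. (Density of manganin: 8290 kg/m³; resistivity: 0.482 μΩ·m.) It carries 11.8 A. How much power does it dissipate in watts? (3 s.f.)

ρ = 0.482 μΩ·m = 4.82×10^-7 Ω·m
A = π(d/2)² = π(2.2400e-04 m)² = 1.5763e-07 m²
L = m/(density·A) = 0.0101/(8290×1.5763e-07) = 7.729 m
R = ρL/A = (4.82×10^-7)(7.729)/(1.5763e-07) = 23.63 Ω
P = I²R = (11.8)² × 23.63 = 3290 W

3290 W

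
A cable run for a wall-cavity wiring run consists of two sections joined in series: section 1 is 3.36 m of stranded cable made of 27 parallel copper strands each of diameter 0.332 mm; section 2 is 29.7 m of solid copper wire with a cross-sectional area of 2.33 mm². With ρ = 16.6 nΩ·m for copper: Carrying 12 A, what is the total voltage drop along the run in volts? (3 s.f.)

2.83 V

ρ = 16.6 nΩ·m = 1.66×10^-8 Ω·m
Section 1: A_strand = π(1.6600e-04)² = 8.657e-08 m²; R₁ = ρL/(N·A_s) = (1.66×10^-8)(3.36)/(27×8.657e-08) = 0.02386 Ω
Section 2: A = 2.33 mm² = 2.330e-06 m²
R₂ = (1.66×10^-8)(29.7)/(2.330e-06) = 0.2116 Ω
R = R₁ + R₂ = 0.2355 Ω
V = IR = 12 × 0.2355 = 2.83 V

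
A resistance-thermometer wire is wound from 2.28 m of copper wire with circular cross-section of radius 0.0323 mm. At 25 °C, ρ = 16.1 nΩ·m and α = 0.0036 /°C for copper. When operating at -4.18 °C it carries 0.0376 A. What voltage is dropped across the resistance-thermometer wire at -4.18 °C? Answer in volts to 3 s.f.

ρ = 16.1 nΩ·m = 1.61×10^-8 Ω·m
A = πr² = π(3.2300e-05 m)² = 3.278e-09 m²
R₍25₎ = ρL/A = (1.61×10^-8)(2.28)/(3.278e-09) = 11.2 Ω
R₍-4.18₎ = R₍25₎(1 + αΔT) = 11.2 × (1 + 0.0036×-29.2) = 10.02 Ω
V = IR = 0.0376 × 10.02 = 0.377 V

0.377 V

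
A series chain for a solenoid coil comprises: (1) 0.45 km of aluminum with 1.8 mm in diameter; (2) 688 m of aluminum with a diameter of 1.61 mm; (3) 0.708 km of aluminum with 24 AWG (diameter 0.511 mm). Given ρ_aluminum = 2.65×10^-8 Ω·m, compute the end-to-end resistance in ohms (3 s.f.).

Seg 1: A = π(d/2)² = π(9.0000e-04 m)² = 2.545e-06 m²
R_1 = (2.65×10^-8)(450)/(2.545e-06) = 4.686 Ω
Seg 2: A = π(d/2)² = π(8.0500e-04 m)² = 2.036e-06 m²
R_2 = (2.65×10^-8)(688)/(2.036e-06) = 8.956 Ω
Seg 3: A = π(0.511/2 mm)² = π(2.5550e-04 m)² = 2.051e-07 m²
R_3 = (2.65×10^-8)(708)/(2.051e-07) = 91.48 Ω
R_total = R_1 + R_2 + R_3 = 105 Ω

105 Ω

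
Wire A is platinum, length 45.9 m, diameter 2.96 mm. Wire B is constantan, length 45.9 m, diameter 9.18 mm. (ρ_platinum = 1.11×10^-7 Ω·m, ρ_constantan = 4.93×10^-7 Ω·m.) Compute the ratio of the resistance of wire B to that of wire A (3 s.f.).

0.462

R ∝ ρL/d², so R_B/R_A = (ρ_B/ρ_A) × (d_A/d_B)²
= (4.93×10^-7/1.11×10^-7) × (2.96/9.18)² = 0.462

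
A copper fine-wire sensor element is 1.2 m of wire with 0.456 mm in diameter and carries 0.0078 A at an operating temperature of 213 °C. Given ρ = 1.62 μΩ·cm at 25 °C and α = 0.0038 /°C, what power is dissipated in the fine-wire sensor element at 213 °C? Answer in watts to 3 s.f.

ρ = 1.62 μΩ·cm = 1.62×10^-8 Ω·m
A = π(d/2)² = π(2.2800e-04 m)² = 1.633e-07 m²
R₍25₎ = ρL/A = (1.62×10^-8)(1.2)/(1.633e-07) = 0.119 Ω
R₍213₎ = R₍25₎(1 + αΔT) = 0.119 × (1 + 0.0038×188) = 0.2041 Ω
P = I²R = (0.0078)² × 0.2041 = 1.24×10^-5 W

1.24×10^-5 W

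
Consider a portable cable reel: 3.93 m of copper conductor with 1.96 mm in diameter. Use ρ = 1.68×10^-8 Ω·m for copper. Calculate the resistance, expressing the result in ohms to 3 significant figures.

0.0219 Ω

A = π(d/2)² = π(9.8000e-04 m)² = 3.017e-06 m²
R = ρL/A = (1.68×10^-8)(3.93 m)/(3.017e-06 m²) = 0.0219 Ω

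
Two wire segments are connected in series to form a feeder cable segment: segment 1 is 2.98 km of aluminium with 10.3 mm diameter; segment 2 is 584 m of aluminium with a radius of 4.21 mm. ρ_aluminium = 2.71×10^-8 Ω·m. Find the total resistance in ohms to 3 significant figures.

Segment 1: A = π(d/2)² = π(5.1500e-03 m)² = 8.332e-05 m²
R₁ = ρL/A = (2.71×10^-8)(2980)/(8.332e-05) = 0.9692 Ω
Segment 2: A = πr² = π(4.2100e-03 m)² = 5.568e-05 m²
R₂ = (2.71×10^-8)(584)/(5.568e-05) = 0.2842 Ω
R = R₁ + R₂ = 1.25 Ω

1.25 Ω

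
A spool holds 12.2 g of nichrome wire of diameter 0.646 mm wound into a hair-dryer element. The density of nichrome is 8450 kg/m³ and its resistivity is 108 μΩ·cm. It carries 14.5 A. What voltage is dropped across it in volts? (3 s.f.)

ρ = 108 μΩ·cm = 1.08×10^-6 Ω·m
A = π(d/2)² = π(3.2300e-04 m)² = 3.2776e-07 m²
L = m/(density·A) = 0.0122/(8450×3.2776e-07) = 4.405 m
R = ρL/A = (1.08×10^-6)(4.405)/(3.2776e-07) = 14.52 Ω
V = IR = 14.5 × 14.52 = 210 V

210 V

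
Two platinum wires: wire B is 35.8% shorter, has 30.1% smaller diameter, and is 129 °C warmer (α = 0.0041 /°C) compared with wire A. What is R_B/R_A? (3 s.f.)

2.01

R ∝ ρL/d² with ρ ∝ (1+αΔT), so R_B/R_A = (1 − 35.8/100) × (1 − 30.1/100)⁻² × (1 + 0.0041×129)
= 0.642 × 2.047 × 1.529 = 2.01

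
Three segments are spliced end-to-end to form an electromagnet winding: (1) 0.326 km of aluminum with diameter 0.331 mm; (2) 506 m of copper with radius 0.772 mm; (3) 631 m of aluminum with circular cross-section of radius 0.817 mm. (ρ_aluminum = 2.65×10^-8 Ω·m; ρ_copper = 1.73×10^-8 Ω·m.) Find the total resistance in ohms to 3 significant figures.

Seg 1: A = π(d/2)² = π(1.6550e-04 m)² = 8.605e-08 m²
R_1 = (2.65×10^-8)(326)/(8.605e-08) = 100.4 Ω
Seg 2: A = πr² = π(7.7200e-04 m)² = 1.872e-06 m²
R_2 = (1.73×10^-8)(506)/(1.872e-06) = 4.675 Ω
Seg 3: A = πr² = π(8.1700e-04 m)² = 2.097e-06 m²
R_3 = (2.65×10^-8)(631)/(2.097e-06) = 7.974 Ω
R_total = R_1 + R_2 + R_3 = 113 Ω

113 Ω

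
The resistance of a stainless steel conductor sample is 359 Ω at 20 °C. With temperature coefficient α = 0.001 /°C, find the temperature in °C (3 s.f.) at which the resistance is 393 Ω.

115 °C

R = R₀(1 + α(T − T₀)) ⇒ T = T₀ + (R/R₀ − 1)/α
T = 20 + (393/359 − 1)/0.001 = 20 + (0.09471)/0.001 = 115 °C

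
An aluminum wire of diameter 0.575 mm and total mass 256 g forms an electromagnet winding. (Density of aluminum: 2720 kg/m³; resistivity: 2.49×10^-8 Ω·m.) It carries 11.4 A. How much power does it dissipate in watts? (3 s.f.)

4520 W

A = π(d/2)² = π(2.8750e-04 m)² = 2.5967e-07 m²
L = m/(density·A) = 0.256/(2720×2.5967e-07) = 362.4 m
R = ρL/A = (2.49×10^-8)(362.4)/(2.5967e-07) = 34.76 Ω
P = I²R = (11.4)² × 34.76 = 4520 W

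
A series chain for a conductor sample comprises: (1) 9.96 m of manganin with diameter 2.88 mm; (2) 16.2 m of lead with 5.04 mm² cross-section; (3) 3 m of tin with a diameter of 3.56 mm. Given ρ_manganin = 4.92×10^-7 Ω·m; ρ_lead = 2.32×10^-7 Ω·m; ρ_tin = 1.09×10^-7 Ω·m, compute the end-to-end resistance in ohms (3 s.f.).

1.53 Ω

Seg 1: A = π(d/2)² = π(1.4400e-03 m)² = 6.514e-06 m²
R_1 = (4.92×10^-7)(9.96)/(6.514e-06) = 0.7522 Ω
Seg 2: A = 5.04 mm² = 5.040e-06 m²
R_2 = (2.32×10^-7)(16.2)/(5.040e-06) = 0.7457 Ω
Seg 3: A = π(d/2)² = π(1.7800e-03 m)² = 9.954e-06 m²
R_3 = (1.09×10^-7)(3)/(9.954e-06) = 0.03285 Ω
R_total = R_1 + R_2 + R_3 = 1.53 Ω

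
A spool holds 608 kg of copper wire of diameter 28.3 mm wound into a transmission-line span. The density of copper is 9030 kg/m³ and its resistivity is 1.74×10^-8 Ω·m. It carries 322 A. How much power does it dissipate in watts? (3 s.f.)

307 W

A = π(d/2)² = π(1.4150e-02 m)² = 6.2902e-04 m²
L = m/(density·A) = 608/(9030×6.2902e-04) = 107 m
R = ρL/A = (1.74×10^-8)(107)/(6.2902e-04) = 0.002961 Ω
P = I²R = (322)² × 0.002961 = 307 W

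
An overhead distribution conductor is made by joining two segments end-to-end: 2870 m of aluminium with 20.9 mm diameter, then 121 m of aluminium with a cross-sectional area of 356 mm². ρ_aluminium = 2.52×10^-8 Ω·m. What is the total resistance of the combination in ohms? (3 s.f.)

Segment 1: A = π(d/2)² = π(1.0450e-02 m)² = 3.431e-04 m²
R₁ = ρL/A = (2.52×10^-8)(2870)/(3.431e-04) = 0.2108 Ω
Segment 2: A = 356 mm² = 3.560e-04 m²
R₂ = (2.52×10^-8)(121)/(3.560e-04) = 0.008565 Ω
R = R₁ + R₂ = 0.219 Ω

0.219 Ω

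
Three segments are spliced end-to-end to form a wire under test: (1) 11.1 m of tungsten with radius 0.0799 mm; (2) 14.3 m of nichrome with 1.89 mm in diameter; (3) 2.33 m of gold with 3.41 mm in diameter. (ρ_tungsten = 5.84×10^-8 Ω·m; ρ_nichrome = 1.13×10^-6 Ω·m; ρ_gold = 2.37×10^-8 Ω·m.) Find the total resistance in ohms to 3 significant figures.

38.1 Ω

Seg 1: A = πr² = π(7.9900e-05 m)² = 2.006e-08 m²
R_1 = (5.84×10^-8)(11.1)/(2.006e-08) = 32.32 Ω
Seg 2: A = π(d/2)² = π(9.4500e-04 m)² = 2.806e-06 m²
R_2 = (1.13×10^-6)(14.3)/(2.806e-06) = 5.76 Ω
Seg 3: A = π(d/2)² = π(1.7050e-03 m)² = 9.133e-06 m²
R_3 = (2.37×10^-8)(2.33)/(9.133e-06) = 0.006047 Ω
R_total = R_1 + R_2 + R_3 = 38.1 Ω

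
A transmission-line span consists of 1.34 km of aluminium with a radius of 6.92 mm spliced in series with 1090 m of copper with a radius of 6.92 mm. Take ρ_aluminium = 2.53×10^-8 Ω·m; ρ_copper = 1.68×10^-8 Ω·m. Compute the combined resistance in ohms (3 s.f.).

Segment 1: A = πr² = π(6.9200e-03 m)² = 1.504e-04 m²
R₁ = ρL/A = (2.53×10^-8)(1340)/(1.504e-04) = 0.2254 Ω
R₂ = (1.68×10^-8)(1090)/(1.504e-04) = 0.1217 Ω
R = R₁ + R₂ = 0.347 Ω

0.347 Ω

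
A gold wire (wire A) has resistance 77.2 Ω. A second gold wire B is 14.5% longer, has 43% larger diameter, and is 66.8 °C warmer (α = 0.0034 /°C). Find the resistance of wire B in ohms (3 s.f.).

R ∝ ρL/d² with ρ ∝ (1+αΔT), so R_B/R_A = (1 + 14.5/100) × (1 + 43/100)⁻² × (1 + 0.0034×66.8)
= 1.145 × 0.489 × 1.227 = 0.6871
R_B = 0.6871 × 77.2 = 53.0 Ω

53.0 Ω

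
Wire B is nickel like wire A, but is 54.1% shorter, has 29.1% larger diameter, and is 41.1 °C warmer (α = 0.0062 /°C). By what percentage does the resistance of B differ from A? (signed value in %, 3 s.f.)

-65.4%

R ∝ ρL/d² with ρ ∝ (1+αΔT), so R_B/R_A = (1 − 54.1/100) × (1 + 29.1/100)⁻² × (1 + 0.0062×41.1)
= 0.459 × 0.6 × 1.255 = 0.3456
(R_B − R_A)/R_A = 0.3456 − 1 = -65.4%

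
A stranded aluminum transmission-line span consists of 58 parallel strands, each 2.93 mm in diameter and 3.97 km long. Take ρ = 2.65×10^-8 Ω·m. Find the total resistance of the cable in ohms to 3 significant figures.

A_strand = π(1.4650e-03 m)² = 6.743e-06 m²
R_strand = ρL/A = (2.65×10^-8)(3970)/(6.743e-06) = 15.6 Ω
R_total = R_strand/N = 15.6/58 = 0.269 Ω

0.269 Ω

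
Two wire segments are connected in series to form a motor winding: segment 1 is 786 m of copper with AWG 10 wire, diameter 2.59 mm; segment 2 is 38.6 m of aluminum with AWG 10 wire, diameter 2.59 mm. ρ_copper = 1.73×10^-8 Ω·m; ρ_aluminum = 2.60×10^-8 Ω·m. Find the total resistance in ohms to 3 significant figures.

Segment 1: A = π(2.59/2 mm)² = π(1.2950e-03 m)² = 5.269e-06 m²
R₁ = ρL/A = (1.73×10^-8)(786)/(5.269e-06) = 2.581 Ω
R₂ = (2.60×10^-8)(38.6)/(5.269e-06) = 0.1905 Ω
R = R₁ + R₂ = 2.77 Ω

2.77 Ω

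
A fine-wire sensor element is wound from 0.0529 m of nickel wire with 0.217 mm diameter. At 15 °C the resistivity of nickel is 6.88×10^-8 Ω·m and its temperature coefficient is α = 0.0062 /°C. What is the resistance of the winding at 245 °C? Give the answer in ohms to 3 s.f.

A = π(d/2)² = π(1.0850e-04 m)² = 3.698e-08 m²
R₍15°C₎ = ρL/A = (6.88×10^-8)(0.0529)/(3.698e-08) = 0.09841 Ω
R = R₀(1 + αΔT) = 0.09841(1 + 0.0062×230) = 0.239 Ω

0.239 Ω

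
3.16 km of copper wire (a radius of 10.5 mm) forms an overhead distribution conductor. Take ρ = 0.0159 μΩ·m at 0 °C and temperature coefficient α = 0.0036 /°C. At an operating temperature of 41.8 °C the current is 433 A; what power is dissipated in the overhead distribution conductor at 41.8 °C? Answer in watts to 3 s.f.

ρ = 0.0159 μΩ·m = 1.59×10^-8 Ω·m
A = πr² = π(1.0500e-02 m)² = 3.464e-04 m²
R₍0₎ = ρL/A = (1.59×10^-8)(3160)/(3.464e-04) = 0.1451 Ω
R₍41.8₎ = R₍0₎(1 + αΔT) = 0.1451 × (1 + 0.0036×41.8) = 0.1669 Ω
P = I²R = (433)² × 0.1669 = 31300 W

31300 W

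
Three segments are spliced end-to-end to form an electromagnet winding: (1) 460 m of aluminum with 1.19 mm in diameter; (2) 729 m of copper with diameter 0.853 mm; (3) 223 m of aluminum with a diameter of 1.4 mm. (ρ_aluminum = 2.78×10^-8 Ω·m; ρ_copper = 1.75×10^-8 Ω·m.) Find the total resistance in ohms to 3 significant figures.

Seg 1: A = π(d/2)² = π(5.9500e-04 m)² = 1.112e-06 m²
R_1 = (2.78×10^-8)(460)/(1.112e-06) = 11.5 Ω
Seg 2: A = π(d/2)² = π(4.2650e-04 m)² = 5.715e-07 m²
R_2 = (1.75×10^-8)(729)/(5.715e-07) = 22.32 Ω
Seg 3: A = π(d/2)² = π(7.0000e-04 m)² = 1.539e-06 m²
R_3 = (2.78×10^-8)(223)/(1.539e-06) = 4.027 Ω
R_total = R_1 + R_2 + R_3 = 37.8 Ω

37.8 Ω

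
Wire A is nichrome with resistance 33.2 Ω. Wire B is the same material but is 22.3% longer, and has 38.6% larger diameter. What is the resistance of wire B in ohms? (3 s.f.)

R ∝ L/d², so R_B/R_A = (1 + 22.3/100) × (1 + 38.6/100)⁻²
= 1.223 × 0.5206 = 0.6367
R_B = 0.6367 × 33.2 = 21.1 Ω

21.1 Ω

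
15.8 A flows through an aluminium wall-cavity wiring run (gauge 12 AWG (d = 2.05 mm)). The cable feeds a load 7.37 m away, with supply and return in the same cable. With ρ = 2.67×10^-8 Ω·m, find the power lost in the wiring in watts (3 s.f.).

A = π(2.05/2 mm)² = π(1.0250e-03 m)² = 3.301e-06 m²
Total conductor length (both ways) L = 2 × 7.37 = 14.74 m
R = ρL/A = (2.67×10^-8)(14.74)/(3.301e-06) = 0.1192 Ω
P = I²R = (15.8)² × 0.1192 = 29.8 W

29.8 W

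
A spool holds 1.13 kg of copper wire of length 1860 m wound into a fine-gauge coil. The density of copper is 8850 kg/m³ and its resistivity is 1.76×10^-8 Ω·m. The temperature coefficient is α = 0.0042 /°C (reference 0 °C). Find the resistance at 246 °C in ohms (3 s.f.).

970 Ω

A = m/(density·L) = 1.13/(8850×1860) = 6.8647e-08 m²
R = ρL/A = (1.76×10^-8)(1860)/(6.8647e-08) = 476.9 Ω
R(246 °C) = 476.9 × (1 + 0.0042×246) = 970 Ω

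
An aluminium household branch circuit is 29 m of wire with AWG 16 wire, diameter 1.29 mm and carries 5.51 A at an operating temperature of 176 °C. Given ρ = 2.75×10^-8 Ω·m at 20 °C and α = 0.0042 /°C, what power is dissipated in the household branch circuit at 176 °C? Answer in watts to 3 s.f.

A = π(1.29/2 mm)² = π(6.4500e-04 m)² = 1.307e-06 m²
R₍20₎ = ρL/A = (2.75×10^-8)(29)/(1.307e-06) = 0.6102 Ω
R₍176₎ = R₍20₎(1 + αΔT) = 0.6102 × (1 + 0.0042×156) = 1.01 Ω
P = I²R = (5.51)² × 1.01 = 30.7 W

30.7 W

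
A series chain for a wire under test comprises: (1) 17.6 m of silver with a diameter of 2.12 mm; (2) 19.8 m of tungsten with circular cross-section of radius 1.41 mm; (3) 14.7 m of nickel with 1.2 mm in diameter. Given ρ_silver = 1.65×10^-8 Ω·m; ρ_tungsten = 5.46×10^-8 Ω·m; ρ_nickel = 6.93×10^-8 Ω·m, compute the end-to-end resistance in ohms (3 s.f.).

1.16 Ω

Seg 1: A = π(d/2)² = π(1.0600e-03 m)² = 3.530e-06 m²
R_1 = (1.65×10^-8)(17.6)/(3.530e-06) = 0.08227 Ω
Seg 2: A = πr² = π(1.4100e-03 m)² = 6.246e-06 m²
R_2 = (5.46×10^-8)(19.8)/(6.246e-06) = 0.1731 Ω
Seg 3: A = π(d/2)² = π(6.0000e-04 m)² = 1.131e-06 m²
R_3 = (6.93×10^-8)(14.7)/(1.131e-06) = 0.9007 Ω
R_total = R_1 + R_2 + R_3 = 1.16 Ω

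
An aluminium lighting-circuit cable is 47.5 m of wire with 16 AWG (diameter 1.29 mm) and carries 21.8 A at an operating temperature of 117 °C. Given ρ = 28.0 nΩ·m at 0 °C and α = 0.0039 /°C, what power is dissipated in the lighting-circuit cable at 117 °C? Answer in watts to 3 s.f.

ρ = 28.0 nΩ·m = 2.80×10^-8 Ω·m
A = π(1.29/2 mm)² = π(6.4500e-04 m)² = 1.307e-06 m²
R₍0₎ = ρL/A = (2.80×10^-8)(47.5)/(1.307e-06) = 1.018 Ω
R₍117₎ = R₍0₎(1 + αΔT) = 1.018 × (1 + 0.0039×117) = 1.482 Ω
P = I²R = (21.8)² × 1.482 = 704 W

704 W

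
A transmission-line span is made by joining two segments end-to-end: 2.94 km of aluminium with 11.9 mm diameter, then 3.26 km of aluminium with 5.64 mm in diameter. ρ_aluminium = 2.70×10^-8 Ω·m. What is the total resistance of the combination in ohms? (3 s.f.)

4.24 Ω

Segment 1: A = π(d/2)² = π(5.9500e-03 m)² = 1.112e-04 m²
R₁ = ρL/A = (2.70×10^-8)(2940)/(1.112e-04) = 0.7137 Ω
Segment 2: A = π(d/2)² = π(2.8200e-03 m)² = 2.498e-05 m²
R₂ = (2.70×10^-8)(3260)/(2.498e-05) = 3.523 Ω
R = R₁ + R₂ = 4.24 Ω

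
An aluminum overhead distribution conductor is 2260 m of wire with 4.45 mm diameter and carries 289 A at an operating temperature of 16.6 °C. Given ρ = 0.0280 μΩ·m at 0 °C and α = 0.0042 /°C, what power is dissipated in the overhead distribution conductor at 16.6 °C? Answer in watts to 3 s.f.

3.64×10^5 W

ρ = 0.0280 μΩ·m = 2.80×10^-8 Ω·m
A = π(d/2)² = π(2.2250e-03 m)² = 1.555e-05 m²
R₍0₎ = ρL/A = (2.80×10^-8)(2260)/(1.555e-05) = 4.069 Ω
R₍16.6₎ = R₍0₎(1 + αΔT) = 4.069 × (1 + 0.0042×16.6) = 4.352 Ω
P = I²R = (289)² × 4.352 = 3.64×10^5 W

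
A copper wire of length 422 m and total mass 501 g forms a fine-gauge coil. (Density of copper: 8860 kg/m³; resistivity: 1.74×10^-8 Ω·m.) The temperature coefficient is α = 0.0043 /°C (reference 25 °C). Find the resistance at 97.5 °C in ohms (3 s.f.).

A = m/(density·L) = 0.501/(8860×422) = 1.3400e-07 m²
R = ρL/A = (1.74×10^-8)(422)/(1.3400e-07) = 54.8 Ω
R(97.5 °C) = 54.8 × (1 + 0.0043×72.5) = 71.9 Ω

71.9 Ω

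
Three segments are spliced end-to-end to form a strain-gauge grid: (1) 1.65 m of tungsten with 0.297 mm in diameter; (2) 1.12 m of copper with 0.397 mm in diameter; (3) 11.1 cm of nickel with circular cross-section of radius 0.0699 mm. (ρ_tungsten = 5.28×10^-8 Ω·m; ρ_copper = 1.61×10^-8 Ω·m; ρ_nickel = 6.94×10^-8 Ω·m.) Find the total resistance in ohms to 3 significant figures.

1.91 Ω

Seg 1: A = π(d/2)² = π(1.4850e-04 m)² = 6.928e-08 m²
R_1 = (5.28×10^-8)(1.65)/(6.928e-08) = 1.258 Ω
Seg 2: A = π(d/2)² = π(1.9850e-04 m)² = 1.238e-07 m²
R_2 = (1.61×10^-8)(1.12)/(1.238e-07) = 0.1457 Ω
Seg 3: A = πr² = π(6.9900e-05 m)² = 1.535e-08 m²
R_3 = (6.94×10^-8)(0.111)/(1.535e-08) = 0.5019 Ω
R_total = R_1 + R_2 + R_3 = 1.91 Ω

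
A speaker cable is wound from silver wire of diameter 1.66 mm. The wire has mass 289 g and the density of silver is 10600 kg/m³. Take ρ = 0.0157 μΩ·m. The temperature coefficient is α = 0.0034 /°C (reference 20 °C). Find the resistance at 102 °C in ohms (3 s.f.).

ρ = 0.0157 μΩ·m = 1.57×10^-8 Ω·m
A = π(d/2)² = π(8.3000e-04 m)² = 2.1642e-06 m²
L = m/(density·A) = 0.289/(10600×2.1642e-06) = 12.6 m
R = ρL/A = (1.57×10^-8)(12.6)/(2.1642e-06) = 0.09139 Ω
R(102 °C) = 0.09139 × (1 + 0.0034×82) = 0.117 Ω

0.117 Ω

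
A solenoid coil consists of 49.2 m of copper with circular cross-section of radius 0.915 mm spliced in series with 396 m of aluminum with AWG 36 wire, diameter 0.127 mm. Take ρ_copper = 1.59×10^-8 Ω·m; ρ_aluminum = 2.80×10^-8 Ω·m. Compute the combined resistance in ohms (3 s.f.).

Segment 1: A = πr² = π(9.1500e-04 m)² = 2.630e-06 m²
R₁ = ρL/A = (1.59×10^-8)(49.2)/(2.630e-06) = 0.2974 Ω
Segment 2: A = π(0.127/2 mm)² = π(6.3500e-05 m)² = 1.267e-08 m²
R₂ = (2.80×10^-8)(396)/(1.267e-08) = 875.3 Ω
R = R₁ + R₂ = 876 Ω

876 Ω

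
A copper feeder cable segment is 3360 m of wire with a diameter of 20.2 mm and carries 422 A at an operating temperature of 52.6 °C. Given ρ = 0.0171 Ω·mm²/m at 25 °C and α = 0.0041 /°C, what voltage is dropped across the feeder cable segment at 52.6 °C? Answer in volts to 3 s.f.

ρ = 0.0171 Ω·mm²/m = 1.71×10^-8 Ω·m
A = π(d/2)² = π(1.0100e-02 m)² = 3.205e-04 m²
R₍25₎ = ρL/A = (1.71×10^-8)(3360)/(3.205e-04) = 0.1793 Ω
R₍52.6₎ = R₍25₎(1 + αΔT) = 0.1793 × (1 + 0.0041×27.6) = 0.1996 Ω
V = IR = 422 × 0.1996 = 84.2 V

84.2 V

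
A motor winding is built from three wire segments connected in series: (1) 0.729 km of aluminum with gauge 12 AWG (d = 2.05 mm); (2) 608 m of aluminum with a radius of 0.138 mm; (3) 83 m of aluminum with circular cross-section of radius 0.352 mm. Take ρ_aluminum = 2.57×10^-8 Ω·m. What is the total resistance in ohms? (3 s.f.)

272 Ω

Seg 1: A = π(2.05/2 mm)² = π(1.0250e-03 m)² = 3.301e-06 m²
R_1 = (2.57×10^-8)(729)/(3.301e-06) = 5.676 Ω
Seg 2: A = πr² = π(1.3800e-04 m)² = 5.983e-08 m²
R_2 = (2.57×10^-8)(608)/(5.983e-08) = 261.2 Ω
Seg 3: A = πr² = π(3.5200e-04 m)² = 3.893e-07 m²
R_3 = (2.57×10^-8)(83)/(3.893e-07) = 5.48 Ω
R_total = R_1 + R_2 + R_3 = 272 Ω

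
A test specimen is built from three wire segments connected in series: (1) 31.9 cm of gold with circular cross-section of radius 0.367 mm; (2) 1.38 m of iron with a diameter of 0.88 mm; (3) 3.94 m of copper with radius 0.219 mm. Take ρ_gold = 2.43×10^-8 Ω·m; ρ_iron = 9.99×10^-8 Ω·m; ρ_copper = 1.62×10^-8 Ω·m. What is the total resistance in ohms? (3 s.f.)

Seg 1: A = πr² = π(3.6700e-04 m)² = 4.231e-07 m²
R_1 = (2.43×10^-8)(0.319)/(4.231e-07) = 0.01832 Ω
Seg 2: A = π(d/2)² = π(4.4000e-04 m)² = 6.082e-07 m²
R_2 = (9.99×10^-8)(1.38)/(6.082e-07) = 0.2267 Ω
Seg 3: A = πr² = π(2.1900e-04 m)² = 1.507e-07 m²
R_3 = (1.62×10^-8)(3.94)/(1.507e-07) = 0.4236 Ω
R_total = R_1 + R_2 + R_3 = 0.669 Ω

0.669 Ω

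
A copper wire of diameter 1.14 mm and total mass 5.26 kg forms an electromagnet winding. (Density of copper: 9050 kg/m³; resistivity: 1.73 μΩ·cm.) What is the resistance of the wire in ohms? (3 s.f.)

9.65 Ω

ρ = 1.73 μΩ·cm = 1.73×10^-8 Ω·m
A = π(d/2)² = π(5.7000e-04 m)² = 1.0207e-06 m²
L = m/(density·A) = 5.26/(9050×1.0207e-06) = 569.4 m
R = ρL/A = (1.73×10^-8)(569.4)/(1.0207e-06) = 9.65 Ω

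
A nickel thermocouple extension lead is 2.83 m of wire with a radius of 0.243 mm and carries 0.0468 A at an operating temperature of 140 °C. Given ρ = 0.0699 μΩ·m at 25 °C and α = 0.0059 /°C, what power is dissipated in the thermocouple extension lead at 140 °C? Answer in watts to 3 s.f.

0.00392 W

ρ = 0.0699 μΩ·m = 6.99×10^-8 Ω·m
A = πr² = π(2.4300e-04 m)² = 1.855e-07 m²
R₍25₎ = ρL/A = (6.99×10^-8)(2.83)/(1.855e-07) = 1.066 Ω
R₍140₎ = R₍25₎(1 + αΔT) = 1.066 × (1 + 0.0059×115) = 1.79 Ω
P = I²R = (0.0468)² × 1.79 = 0.00392 W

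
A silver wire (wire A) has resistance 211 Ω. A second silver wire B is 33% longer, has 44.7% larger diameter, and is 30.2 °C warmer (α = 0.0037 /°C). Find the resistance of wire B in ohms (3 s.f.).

149 Ω

R ∝ ρL/d² with ρ ∝ (1+αΔT), so R_B/R_A = (1 + 33/100) × (1 + 44.7/100)⁻² × (1 + 0.0037×30.2)
= 1.33 × 0.4776 × 1.112 = 0.7062
R_B = 0.7062 × 211 = 149 Ω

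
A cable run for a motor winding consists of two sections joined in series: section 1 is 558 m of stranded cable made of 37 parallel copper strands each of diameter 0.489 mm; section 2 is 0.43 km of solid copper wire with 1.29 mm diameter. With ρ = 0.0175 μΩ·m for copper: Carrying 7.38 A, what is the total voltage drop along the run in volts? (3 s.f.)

ρ = 0.0175 μΩ·m = 1.75×10^-8 Ω·m
Section 1: A_strand = π(2.4450e-04)² = 1.878e-07 m²; R₁ = ρL/(N·A_s) = (1.75×10^-8)(558)/(37×1.878e-07) = 1.405 Ω
Section 2: A = π(d/2)² = π(6.4500e-04 m)² = 1.307e-06 m²
R₂ = (1.75×10^-8)(430)/(1.307e-06) = 5.758 Ω
R = R₁ + R₂ = 7.163 Ω
V = IR = 7.38 × 7.163 = 52.9 V

52.9 V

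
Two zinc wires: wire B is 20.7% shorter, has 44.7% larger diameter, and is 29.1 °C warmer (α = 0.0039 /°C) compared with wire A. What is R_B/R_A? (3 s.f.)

0.422

R ∝ ρL/d² with ρ ∝ (1+αΔT), so R_B/R_A = (1 − 20.7/100) × (1 + 44.7/100)⁻² × (1 + 0.0039×29.1)
= 0.793 × 0.4776 × 1.113 = 0.422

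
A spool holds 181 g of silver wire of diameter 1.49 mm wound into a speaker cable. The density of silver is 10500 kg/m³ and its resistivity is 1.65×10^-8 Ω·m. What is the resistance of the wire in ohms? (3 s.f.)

0.0936 Ω

A = π(d/2)² = π(7.4500e-04 m)² = 1.7437e-06 m²
L = m/(density·A) = 0.181/(10500×1.7437e-06) = 9.886 m
R = ρL/A = (1.65×10^-8)(9.886)/(1.7437e-06) = 0.0936 Ω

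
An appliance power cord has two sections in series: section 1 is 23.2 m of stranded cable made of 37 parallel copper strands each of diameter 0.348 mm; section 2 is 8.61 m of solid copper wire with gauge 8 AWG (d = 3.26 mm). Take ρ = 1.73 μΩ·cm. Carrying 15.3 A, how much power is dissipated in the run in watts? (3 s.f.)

ρ = 1.73 μΩ·cm = 1.73×10^-8 Ω·m
Section 1: A_strand = π(1.7400e-04)² = 9.511e-08 m²; R₁ = ρL/(N·A_s) = (1.73×10^-8)(23.2)/(37×9.511e-08) = 0.114 Ω
Section 2: A = π(3.26/2 mm)² = π(1.6300e-03 m)² = 8.347e-06 m²
R₂ = (1.73×10^-8)(8.61)/(8.347e-06) = 0.01785 Ω
R = R₁ + R₂ = 0.1319 Ω
P = I²R = (15.3)² × 0.1319 = 30.9 W

30.9 W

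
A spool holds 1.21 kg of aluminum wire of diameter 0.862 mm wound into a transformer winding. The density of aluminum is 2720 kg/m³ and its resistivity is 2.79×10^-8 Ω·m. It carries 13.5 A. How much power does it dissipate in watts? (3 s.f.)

A = π(d/2)² = π(4.3100e-04 m)² = 5.8359e-07 m²
L = m/(density·A) = 1.21/(2720×5.8359e-07) = 762.3 m
R = ρL/A = (2.79×10^-8)(762.3)/(5.8359e-07) = 36.44 Ω
P = I²R = (13.5)² × 36.44 = 6640 W

6640 W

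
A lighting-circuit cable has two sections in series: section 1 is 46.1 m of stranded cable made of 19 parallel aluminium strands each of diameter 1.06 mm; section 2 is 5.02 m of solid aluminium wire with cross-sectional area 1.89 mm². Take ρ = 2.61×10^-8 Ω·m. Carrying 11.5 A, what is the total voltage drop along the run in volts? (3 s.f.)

Section 1: A_strand = π(5.3000e-04)² = 8.825e-07 m²; R₁ = ρL/(N·A_s) = (2.61×10^-8)(46.1)/(19×8.825e-07) = 0.07176 Ω
Section 2: A = 1.89 mm² = 1.890e-06 m²
R₂ = (2.61×10^-8)(5.02)/(1.890e-06) = 0.06932 Ω
R = R₁ + R₂ = 0.1411 Ω
V = IR = 11.5 × 0.1411 = 1.62 V

1.62 V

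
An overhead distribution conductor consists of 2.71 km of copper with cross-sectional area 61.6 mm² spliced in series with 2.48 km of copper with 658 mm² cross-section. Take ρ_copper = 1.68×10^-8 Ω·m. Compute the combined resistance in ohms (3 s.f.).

0.802 Ω

Segment 1: A = 61.6 mm² = 6.160e-05 m²
R₁ = ρL/A = (1.68×10^-8)(2710)/(6.160e-05) = 0.7391 Ω
Segment 2: A = 658 mm² = 6.580e-04 m²
R₂ = (1.68×10^-8)(2480)/(6.580e-04) = 0.06332 Ω
R = R₁ + R₂ = 0.802 Ω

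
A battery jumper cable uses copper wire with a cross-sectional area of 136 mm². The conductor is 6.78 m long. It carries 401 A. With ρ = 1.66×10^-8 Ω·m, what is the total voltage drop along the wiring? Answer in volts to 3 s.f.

A = 136 mm² = 1.360e-04 m²
R = ρL/A = (1.66×10^-8)(6.78)/(1.360e-04) = 8.276×10^-4 Ω
V = IR = 401 × 8.276×10^-4 = 0.332 V

0.332 V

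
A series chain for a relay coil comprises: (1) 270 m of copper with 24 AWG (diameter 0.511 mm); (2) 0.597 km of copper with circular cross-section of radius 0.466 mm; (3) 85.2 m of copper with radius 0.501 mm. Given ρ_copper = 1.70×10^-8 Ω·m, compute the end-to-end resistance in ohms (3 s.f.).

39.1 Ω

Seg 1: A = π(0.511/2 mm)² = π(2.5550e-04 m)² = 2.051e-07 m²
R_1 = (1.70×10^-8)(270)/(2.051e-07) = 22.38 Ω
Seg 2: A = πr² = π(4.6600e-04 m)² = 6.822e-07 m²
R_2 = (1.70×10^-8)(597)/(6.822e-07) = 14.88 Ω
Seg 3: A = πr² = π(5.0100e-04 m)² = 7.885e-07 m²
R_3 = (1.70×10^-8)(85.2)/(7.885e-07) = 1.837 Ω
R_total = R_1 + R_2 + R_3 = 39.1 Ω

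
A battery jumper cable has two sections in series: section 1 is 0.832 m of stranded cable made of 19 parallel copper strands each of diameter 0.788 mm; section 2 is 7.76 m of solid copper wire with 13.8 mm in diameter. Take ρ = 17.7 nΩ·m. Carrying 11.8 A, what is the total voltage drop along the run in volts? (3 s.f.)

ρ = 17.7 nΩ·m = 1.77×10^-8 Ω·m
Section 1: A_strand = π(3.9400e-04)² = 4.877e-07 m²; R₁ = ρL/(N·A_s) = (1.77×10^-8)(0.832)/(19×4.877e-07) = 0.001589 Ω
Section 2: A = π(d/2)² = π(6.9000e-03 m)² = 1.496e-04 m²
R₂ = (1.77×10^-8)(7.76)/(1.496e-04) = 9.183×10^-4 Ω
R = R₁ + R₂ = 0.002508 Ω
V = IR = 11.8 × 0.002508 = 0.0296 V

0.0296 V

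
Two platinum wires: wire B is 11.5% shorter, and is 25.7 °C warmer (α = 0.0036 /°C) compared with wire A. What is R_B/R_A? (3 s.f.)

0.967

R ∝ ρL/d² with ρ ∝ (1+αΔT), so R_B/R_A = (1 − 11.5/100) × (1 + 0.0036×25.7)
= 0.885 × 1.093 = 0.967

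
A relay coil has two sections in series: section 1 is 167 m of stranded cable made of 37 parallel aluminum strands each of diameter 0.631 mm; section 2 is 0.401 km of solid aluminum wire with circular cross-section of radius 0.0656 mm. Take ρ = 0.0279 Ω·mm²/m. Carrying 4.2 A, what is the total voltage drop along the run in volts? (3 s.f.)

3480 V

ρ = 0.0279 Ω·mm²/m = 2.79×10^-8 Ω·m
Section 1: A_strand = π(3.1550e-04)² = 3.127e-07 m²; R₁ = ρL/(N·A_s) = (2.79×10^-8)(167)/(37×3.127e-07) = 0.4027 Ω
Section 2: A = πr² = π(6.5600e-05 m)² = 1.352e-08 m²
R₂ = (2.79×10^-8)(401)/(1.352e-08) = 827.5 Ω
R = R₁ + R₂ = 827.9 Ω
V = IR = 4.2 × 827.9 = 3480 V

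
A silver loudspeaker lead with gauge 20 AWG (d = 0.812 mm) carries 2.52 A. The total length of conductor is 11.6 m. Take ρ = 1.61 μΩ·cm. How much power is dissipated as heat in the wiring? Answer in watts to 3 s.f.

ρ = 1.61 μΩ·cm = 1.61×10^-8 Ω·m
A = π(0.812/2 mm)² = π(4.0600e-04 m)² = 5.178e-07 m²
R = ρL/A = (1.61×10^-8)(11.6)/(5.178e-07) = 0.3606 Ω
P = I²R = (2.52)² × 0.3606 = 2.29 W

2.29 W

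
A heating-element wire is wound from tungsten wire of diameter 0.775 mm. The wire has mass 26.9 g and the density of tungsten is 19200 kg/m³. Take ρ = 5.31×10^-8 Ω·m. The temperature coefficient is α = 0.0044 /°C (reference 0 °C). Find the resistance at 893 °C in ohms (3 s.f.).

1.65 Ω

A = π(d/2)² = π(3.8750e-04 m)² = 4.7173e-07 m²
L = m/(density·A) = 0.0269/(19200×4.7173e-07) = 2.97 m
R = ρL/A = (5.31×10^-8)(2.97)/(4.7173e-07) = 0.3343 Ω
R(893 °C) = 0.3343 × (1 + 0.0044×893) = 1.65 Ω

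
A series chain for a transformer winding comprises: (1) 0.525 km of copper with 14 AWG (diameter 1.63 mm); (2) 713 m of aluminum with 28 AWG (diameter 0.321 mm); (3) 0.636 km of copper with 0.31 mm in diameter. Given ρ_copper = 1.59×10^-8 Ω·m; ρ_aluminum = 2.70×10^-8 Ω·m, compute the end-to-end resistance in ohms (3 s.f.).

376 Ω

Seg 1: A = π(1.63/2 mm)² = π(8.1500e-04 m)² = 2.087e-06 m²
R_1 = (1.59×10^-8)(525)/(2.087e-06) = 4 Ω
Seg 2: A = π(0.321/2 mm)² = π(1.6050e-04 m)² = 8.093e-08 m²
R_2 = (2.70×10^-8)(713)/(8.093e-08) = 237.9 Ω
Seg 3: A = π(d/2)² = π(1.5500e-04 m)² = 7.548e-08 m²
R_3 = (1.59×10^-8)(636)/(7.548e-08) = 134 Ω
R_total = R_1 + R_2 + R_3 = 376 Ω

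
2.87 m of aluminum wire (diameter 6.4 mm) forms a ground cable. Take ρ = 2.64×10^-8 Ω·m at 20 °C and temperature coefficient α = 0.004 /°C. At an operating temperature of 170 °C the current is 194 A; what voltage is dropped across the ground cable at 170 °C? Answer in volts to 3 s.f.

0.731 V

A = π(d/2)² = π(3.2000e-03 m)² = 3.217e-05 m²
R₍20₎ = ρL/A = (2.64×10^-8)(2.87)/(3.217e-05) = 0.002355 Ω
R₍170₎ = R₍20₎(1 + αΔT) = 0.002355 × (1 + 0.004×150) = 0.003768 Ω
V = IR = 194 × 0.003768 = 0.731 V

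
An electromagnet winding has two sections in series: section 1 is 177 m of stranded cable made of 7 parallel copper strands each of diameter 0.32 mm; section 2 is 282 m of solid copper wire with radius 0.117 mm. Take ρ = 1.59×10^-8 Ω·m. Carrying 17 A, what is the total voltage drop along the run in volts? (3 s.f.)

Section 1: A_strand = π(1.6000e-04)² = 8.042e-08 m²; R₁ = ρL/(N·A_s) = (1.59×10^-8)(177)/(7×8.042e-08) = 4.999 Ω
Section 2: A = πr² = π(1.1700e-04 m)² = 4.301e-08 m²
R₂ = (1.59×10^-8)(282)/(4.301e-08) = 104.3 Ω
R = R₁ + R₂ = 109.3 Ω
V = IR = 17 × 109.3 = 1860 V

1860 V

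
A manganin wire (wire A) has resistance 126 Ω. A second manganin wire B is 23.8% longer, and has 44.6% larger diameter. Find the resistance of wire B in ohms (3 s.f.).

74.6 Ω

R ∝ L/d², so R_B/R_A = (1 + 23.8/100) × (1 + 44.6/100)⁻²
= 1.238 × 0.4783 = 0.5921
R_B = 0.5921 × 126 = 74.6 Ω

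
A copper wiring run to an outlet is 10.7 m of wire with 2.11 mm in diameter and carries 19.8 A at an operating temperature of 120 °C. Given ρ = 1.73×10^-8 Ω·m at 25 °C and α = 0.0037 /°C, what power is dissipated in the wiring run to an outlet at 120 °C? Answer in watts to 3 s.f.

28.0 W

A = π(d/2)² = π(1.0550e-03 m)² = 3.497e-06 m²
R₍25₎ = ρL/A = (1.73×10^-8)(10.7)/(3.497e-06) = 0.05294 Ω
R₍120₎ = R₍25₎(1 + αΔT) = 0.05294 × (1 + 0.0037×95) = 0.07155 Ω
P = I²R = (19.8)² × 0.07155 = 28.0 W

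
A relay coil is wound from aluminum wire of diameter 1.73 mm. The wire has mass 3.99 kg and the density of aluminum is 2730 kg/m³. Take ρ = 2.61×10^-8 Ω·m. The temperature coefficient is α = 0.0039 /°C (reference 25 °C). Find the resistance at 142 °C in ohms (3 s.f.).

A = π(d/2)² = π(8.6500e-04 m)² = 2.3506e-06 m²
L = m/(density·A) = 3.99/(2730×2.3506e-06) = 621.8 m
R = ρL/A = (2.61×10^-8)(621.8)/(2.3506e-06) = 6.904 Ω
R(142 °C) = 6.904 × (1 + 0.0039×117) = 10.1 Ω

10.1 Ω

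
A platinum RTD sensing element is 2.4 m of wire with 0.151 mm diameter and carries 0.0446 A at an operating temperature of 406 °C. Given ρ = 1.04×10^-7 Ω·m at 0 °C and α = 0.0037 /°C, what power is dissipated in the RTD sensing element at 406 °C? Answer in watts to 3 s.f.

A = π(d/2)² = π(7.5500e-05 m)² = 1.791e-08 m²
R₍0₎ = ρL/A = (1.04×10^-7)(2.4)/(1.791e-08) = 13.94 Ω
R₍406₎ = R₍0₎(1 + αΔT) = 13.94 × (1 + 0.0037×406) = 34.88 Ω
P = I²R = (0.0446)² × 34.88 = 0.0694 W

0.0694 W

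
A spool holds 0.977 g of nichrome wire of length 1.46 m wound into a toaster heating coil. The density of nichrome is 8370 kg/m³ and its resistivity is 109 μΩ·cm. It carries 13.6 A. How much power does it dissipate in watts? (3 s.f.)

ρ = 109 μΩ·cm = 1.09×10^-6 Ω·m
A = m/(density·L) = 9.770×10^-4/(8370×1.46) = 7.9950e-08 m²
R = ρL/A = (1.09×10^-6)(1.46)/(7.9950e-08) = 19.91 Ω
P = I²R = (13.6)² × 19.91 = 3680 W

3680 W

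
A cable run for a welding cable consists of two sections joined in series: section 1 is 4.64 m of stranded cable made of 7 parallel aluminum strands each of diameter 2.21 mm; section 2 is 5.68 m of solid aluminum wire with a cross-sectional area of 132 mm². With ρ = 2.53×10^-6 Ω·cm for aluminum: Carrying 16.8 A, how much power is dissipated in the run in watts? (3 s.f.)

1.54 W

ρ = 2.53×10^-6 Ω·cm = 2.53×10^-8 Ω·m
Section 1: A_strand = π(1.1050e-03)² = 3.836e-06 m²; R₁ = ρL/(N·A_s) = (2.53×10^-8)(4.64)/(7×3.836e-06) = 0.004372 Ω
Section 2: A = 132 mm² = 1.320e-04 m²
R₂ = (2.53×10^-8)(5.68)/(1.320e-04) = 0.001089 Ω
R = R₁ + R₂ = 0.005461 Ω
P = I²R = (16.8)² × 0.005461 = 1.54 W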